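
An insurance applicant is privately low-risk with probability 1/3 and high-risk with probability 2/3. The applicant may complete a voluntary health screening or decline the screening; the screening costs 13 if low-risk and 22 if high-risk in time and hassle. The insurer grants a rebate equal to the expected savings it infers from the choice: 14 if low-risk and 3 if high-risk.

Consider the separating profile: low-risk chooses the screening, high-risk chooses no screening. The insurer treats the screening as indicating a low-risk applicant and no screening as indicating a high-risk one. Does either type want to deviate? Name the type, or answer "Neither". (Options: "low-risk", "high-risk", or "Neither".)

low-risk

The screening pays 14; no screening pays 3.
low-risk: assigned the screening, nets 14 − 13 = 1; deviating to no screening nets 3.
high-risk: assigned no screening, nets 3; deviating to the screening nets 14 − 22 = -8.
The low-risk type gains 2 by deviating.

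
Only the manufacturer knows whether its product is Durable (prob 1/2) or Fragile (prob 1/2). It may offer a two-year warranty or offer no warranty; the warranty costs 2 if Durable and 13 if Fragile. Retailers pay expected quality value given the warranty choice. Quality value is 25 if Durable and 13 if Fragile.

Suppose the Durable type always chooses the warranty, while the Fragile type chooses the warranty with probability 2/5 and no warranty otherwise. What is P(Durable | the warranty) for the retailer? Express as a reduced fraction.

5/7

P(the warranty) = (1/2)·1 + (1/2)·(2/5) = 7/10.
By Bayes' rule, P(Durable | the warranty) = (1/2) / (7/10) = 5/7.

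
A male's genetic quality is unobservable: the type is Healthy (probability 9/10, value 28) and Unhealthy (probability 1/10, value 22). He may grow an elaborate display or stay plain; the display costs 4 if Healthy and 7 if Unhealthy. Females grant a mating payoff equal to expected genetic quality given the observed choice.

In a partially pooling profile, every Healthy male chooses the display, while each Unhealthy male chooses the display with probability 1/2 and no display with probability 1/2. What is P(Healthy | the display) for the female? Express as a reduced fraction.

P(the display) = (9/10)·1 + (1/10)·(1/2) = 19/20.
By Bayes' rule, P(Healthy | the display) = (9/10) / (19/20) = 18/19.

18/19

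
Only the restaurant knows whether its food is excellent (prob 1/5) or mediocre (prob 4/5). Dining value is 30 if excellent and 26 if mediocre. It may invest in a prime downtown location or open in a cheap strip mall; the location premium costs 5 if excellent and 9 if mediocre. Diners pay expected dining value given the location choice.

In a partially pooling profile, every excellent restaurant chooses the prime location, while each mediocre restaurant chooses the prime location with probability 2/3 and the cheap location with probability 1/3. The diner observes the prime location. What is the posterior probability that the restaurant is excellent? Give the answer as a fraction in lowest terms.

P(the prime location) = (1/5)·1 + (4/5)·(2/3) = 11/15.
By Bayes' rule, P(excellent | the prime location) = (1/5) / (11/15) = 3/11.

3/11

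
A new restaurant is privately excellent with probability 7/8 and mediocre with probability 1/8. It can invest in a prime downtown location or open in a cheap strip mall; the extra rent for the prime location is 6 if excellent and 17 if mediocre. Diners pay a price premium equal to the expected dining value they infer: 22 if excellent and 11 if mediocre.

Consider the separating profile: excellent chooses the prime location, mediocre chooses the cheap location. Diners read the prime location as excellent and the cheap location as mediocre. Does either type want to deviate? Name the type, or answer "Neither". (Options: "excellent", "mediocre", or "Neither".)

The prime location pays 22; the cheap location pays 11.
excellent: assigned the prime location, nets 22 − 6 = 16; deviating to the cheap location nets 11.
mediocre: assigned the cheap location, nets 11; deviating to the prime location nets 22 − 17 = 5.
Both types strictly prefer their assigned action; no profitable deviation.

Neither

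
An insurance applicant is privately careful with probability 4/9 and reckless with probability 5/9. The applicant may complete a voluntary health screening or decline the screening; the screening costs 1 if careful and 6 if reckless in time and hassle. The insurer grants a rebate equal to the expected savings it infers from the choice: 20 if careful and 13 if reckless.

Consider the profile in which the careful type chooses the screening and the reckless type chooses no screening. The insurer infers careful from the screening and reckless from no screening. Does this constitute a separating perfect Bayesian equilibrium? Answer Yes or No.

No

Under these beliefs, the screening earns rebate 20 and no screening earns rebate 13.
careful: the screening nets 20 − 1 = 19; no screening nets 13. careful prefers the screening.
reckless: the screening nets 20 − 6 = 14; no screening nets 13. reckless would deviate to the screening.
reckless has a profitable deviation, so the profile is not an equilibrium.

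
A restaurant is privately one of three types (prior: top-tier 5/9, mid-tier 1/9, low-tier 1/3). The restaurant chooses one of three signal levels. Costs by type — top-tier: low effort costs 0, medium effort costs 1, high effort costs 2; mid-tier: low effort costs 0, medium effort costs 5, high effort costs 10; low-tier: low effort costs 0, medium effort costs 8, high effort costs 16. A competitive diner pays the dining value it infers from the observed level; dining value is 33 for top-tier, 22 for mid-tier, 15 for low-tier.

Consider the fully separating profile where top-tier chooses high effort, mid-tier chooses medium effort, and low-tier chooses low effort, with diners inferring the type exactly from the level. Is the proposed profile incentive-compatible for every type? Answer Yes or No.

Separating price premiums: high effort → 33, medium effort → 22, low effort → 15.
top-tier (assigned high effort): low effort: 15 − 0 = 15; medium effort: 22 − 1 = 21; high effort: 33 − 2 = 31. top-tier stays.
mid-tier (assigned medium effort): low effort: 15 − 0 = 15; medium effort: 22 − 5 = 17; high effort: 33 − 10 = 23. mid-tier prefers high effort.
low-tier (assigned low effort): low effort: 15 − 0 = 15; medium effort: 22 − 8 = 14; high effort: 33 − 16 = 17. low-tier prefers high effort.
At least one type deviates; the separating profile fails.

No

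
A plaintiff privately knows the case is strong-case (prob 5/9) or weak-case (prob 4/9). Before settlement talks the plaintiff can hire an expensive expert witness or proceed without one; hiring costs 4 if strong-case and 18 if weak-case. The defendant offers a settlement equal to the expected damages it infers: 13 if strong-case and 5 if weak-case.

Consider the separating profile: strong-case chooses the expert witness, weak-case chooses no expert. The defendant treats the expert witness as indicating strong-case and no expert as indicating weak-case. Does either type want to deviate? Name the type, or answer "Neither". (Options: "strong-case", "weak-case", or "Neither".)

Neither

The expert witness pays 13; no expert pays 5.
strong-case: assigned the expert witness, nets 13 − 4 = 9; deviating to no expert nets 5.
weak-case: assigned no expert, nets 5; deviating to the expert witness nets 13 − 18 = -5.
Both types strictly prefer their assigned action; no profitable deviation.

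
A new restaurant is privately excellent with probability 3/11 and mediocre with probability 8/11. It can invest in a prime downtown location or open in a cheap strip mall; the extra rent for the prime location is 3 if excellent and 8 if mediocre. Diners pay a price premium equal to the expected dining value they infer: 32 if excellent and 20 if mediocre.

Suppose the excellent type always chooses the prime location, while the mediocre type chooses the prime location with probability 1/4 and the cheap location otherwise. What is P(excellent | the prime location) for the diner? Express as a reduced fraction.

3/5

P(the prime location) = (3/11)·1 + (8/11)·(1/4) = 5/11.
By Bayes' rule, P(excellent | the prime location) = (3/11) / (5/11) = 3/5.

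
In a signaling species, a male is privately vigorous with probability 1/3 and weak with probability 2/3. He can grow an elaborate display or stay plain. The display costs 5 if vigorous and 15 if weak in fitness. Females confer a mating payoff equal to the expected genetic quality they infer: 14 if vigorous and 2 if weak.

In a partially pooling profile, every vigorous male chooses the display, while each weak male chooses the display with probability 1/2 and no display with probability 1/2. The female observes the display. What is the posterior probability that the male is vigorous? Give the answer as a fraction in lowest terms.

1/2

P(the display) = (1/3)·1 + (2/3)·(1/2) = 2/3.
By Bayes' rule, P(vigorous | the display) = (1/3) / (2/3) = 1/2.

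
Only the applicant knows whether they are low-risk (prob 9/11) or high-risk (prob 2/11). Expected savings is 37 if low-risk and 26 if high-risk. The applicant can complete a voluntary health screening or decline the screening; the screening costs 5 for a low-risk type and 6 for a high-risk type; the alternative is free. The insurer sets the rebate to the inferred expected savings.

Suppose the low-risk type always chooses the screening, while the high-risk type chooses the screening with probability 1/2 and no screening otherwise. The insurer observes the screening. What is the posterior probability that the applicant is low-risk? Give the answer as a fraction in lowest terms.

P(the screening) = (9/11)·1 + (2/11)·(1/2) = 10/11.
By Bayes' rule, P(low-risk | the screening) = (9/11) / (10/11) = 9/10.

9/10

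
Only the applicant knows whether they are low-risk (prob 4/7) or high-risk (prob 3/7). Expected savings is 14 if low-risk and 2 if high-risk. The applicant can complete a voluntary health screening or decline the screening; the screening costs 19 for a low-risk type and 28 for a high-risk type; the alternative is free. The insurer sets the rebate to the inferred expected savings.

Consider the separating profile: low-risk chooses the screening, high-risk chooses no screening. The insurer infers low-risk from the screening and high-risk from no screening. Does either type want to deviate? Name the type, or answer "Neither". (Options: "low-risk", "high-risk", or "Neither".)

low-risk

The screening pays 14; no screening pays 2.
low-risk: assigned the screening, nets 14 − 19 = -5; deviating to no screening nets 2.
high-risk: assigned no screening, nets 2; deviating to the screening nets 14 − 28 = -14.
The low-risk type gains 7 by deviating.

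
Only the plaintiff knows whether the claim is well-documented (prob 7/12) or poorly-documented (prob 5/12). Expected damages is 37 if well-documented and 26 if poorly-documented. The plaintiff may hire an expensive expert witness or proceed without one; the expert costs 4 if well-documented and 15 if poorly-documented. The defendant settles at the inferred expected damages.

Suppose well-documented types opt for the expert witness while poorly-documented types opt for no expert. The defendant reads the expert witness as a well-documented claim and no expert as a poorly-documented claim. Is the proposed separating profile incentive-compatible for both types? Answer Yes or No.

Yes

Under these beliefs, the expert witness earns settlement 37 and no expert earns settlement 26.
well-documented: the expert witness nets 37 − 4 = 33; no expert nets 26. well-documented prefers the expert witness.
poorly-documented: the expert witness nets 37 − 15 = 22; no expert nets 26. poorly-documented prefers no expert.
Neither type deviates, so the separating profile is an equilibrium.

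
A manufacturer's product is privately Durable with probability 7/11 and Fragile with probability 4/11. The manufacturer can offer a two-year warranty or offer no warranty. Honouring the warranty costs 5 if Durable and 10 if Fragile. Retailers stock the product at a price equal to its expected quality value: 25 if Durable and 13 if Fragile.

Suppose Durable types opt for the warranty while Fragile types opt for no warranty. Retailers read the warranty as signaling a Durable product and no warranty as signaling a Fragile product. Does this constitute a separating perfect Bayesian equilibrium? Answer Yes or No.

Under these beliefs, the warranty earns price 25 and no warranty earns price 13.
Durable: the warranty nets 25 − 5 = 20; no warranty nets 13. Durable prefers the warranty.
Fragile: the warranty nets 25 − 10 = 15; no warranty nets 13. Fragile would deviate to the warranty.
Fragile has a profitable deviation, so the profile is not an equilibrium.

No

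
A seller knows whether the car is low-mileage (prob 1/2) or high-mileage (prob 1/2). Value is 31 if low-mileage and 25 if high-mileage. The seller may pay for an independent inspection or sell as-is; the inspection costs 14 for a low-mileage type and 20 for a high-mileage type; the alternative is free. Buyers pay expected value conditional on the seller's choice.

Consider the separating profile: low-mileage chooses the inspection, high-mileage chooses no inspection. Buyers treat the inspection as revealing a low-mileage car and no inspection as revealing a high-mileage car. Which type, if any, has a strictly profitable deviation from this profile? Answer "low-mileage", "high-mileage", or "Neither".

low-mileage

The inspection pays 31; no inspection pays 25.
low-mileage: assigned the inspection, nets 31 − 14 = 17; deviating to no inspection nets 25.
high-mileage: assigned no inspection, nets 25; deviating to the inspection nets 31 − 20 = 11.
The low-mileage type gains 8 by deviating.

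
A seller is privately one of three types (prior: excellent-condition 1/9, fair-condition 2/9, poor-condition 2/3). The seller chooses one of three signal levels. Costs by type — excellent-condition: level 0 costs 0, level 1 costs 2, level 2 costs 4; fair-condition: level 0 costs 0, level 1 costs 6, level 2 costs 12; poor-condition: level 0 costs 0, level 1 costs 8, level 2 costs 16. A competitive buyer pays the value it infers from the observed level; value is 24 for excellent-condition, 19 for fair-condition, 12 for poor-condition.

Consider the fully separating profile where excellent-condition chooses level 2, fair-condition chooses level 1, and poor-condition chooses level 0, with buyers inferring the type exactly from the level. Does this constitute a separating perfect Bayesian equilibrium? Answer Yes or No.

Separating prices: level 2 → 24, level 1 → 19, level 0 → 12.
excellent-condition (assigned level 2): level 0: 12 − 0 = 12; level 1: 19 − 2 = 17; level 2: 24 − 4 = 20. excellent-condition stays.
fair-condition (assigned level 1): level 0: 12 − 0 = 12; level 1: 19 − 6 = 13; level 2: 24 − 12 = 12. fair-condition stays.
poor-condition (assigned level 0): level 0: 12 − 0 = 12; level 1: 19 − 8 = 11; level 2: 24 − 16 = 8. poor-condition stays.
Every type prefers its assigned level; separation holds.

Yes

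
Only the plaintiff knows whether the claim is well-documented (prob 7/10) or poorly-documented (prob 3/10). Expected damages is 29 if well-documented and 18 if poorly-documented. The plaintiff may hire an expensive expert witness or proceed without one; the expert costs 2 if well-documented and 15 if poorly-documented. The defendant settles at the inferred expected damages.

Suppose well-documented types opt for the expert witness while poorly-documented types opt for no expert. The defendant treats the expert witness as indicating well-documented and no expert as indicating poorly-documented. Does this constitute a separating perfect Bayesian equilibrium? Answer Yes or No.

Under these beliefs, the expert witness earns settlement 29 and no expert earns settlement 18.
well-documented: the expert witness nets 29 − 2 = 27; no expert nets 18. well-documented prefers the expert witness.
poorly-documented: the expert witness nets 29 − 15 = 14; no expert nets 18. poorly-documented prefers no expert.
Neither type deviates, so the separating profile is an equilibrium.

Yes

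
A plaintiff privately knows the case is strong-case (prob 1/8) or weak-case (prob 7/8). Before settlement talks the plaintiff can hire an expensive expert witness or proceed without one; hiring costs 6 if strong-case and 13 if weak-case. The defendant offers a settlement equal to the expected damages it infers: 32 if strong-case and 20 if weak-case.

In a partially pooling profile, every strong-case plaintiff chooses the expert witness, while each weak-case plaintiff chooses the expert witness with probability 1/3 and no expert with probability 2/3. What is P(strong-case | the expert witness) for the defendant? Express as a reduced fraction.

P(the expert witness) = (1/8)·1 + (7/8)·(1/3) = 5/12.
By Bayes' rule, P(strong-case | the expert witness) = (1/8) / (5/12) = 3/10.

3/10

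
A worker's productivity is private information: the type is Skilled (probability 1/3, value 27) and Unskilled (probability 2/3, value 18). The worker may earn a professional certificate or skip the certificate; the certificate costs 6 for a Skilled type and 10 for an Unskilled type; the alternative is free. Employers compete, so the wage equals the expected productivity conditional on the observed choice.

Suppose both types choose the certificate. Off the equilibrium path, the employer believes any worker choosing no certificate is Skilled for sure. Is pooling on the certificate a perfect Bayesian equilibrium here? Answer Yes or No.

No

On path, the employer holds the prior and pays 1/3·27 + 2/3·18 = 21. Off path (no certificate), believing Skilled, it pays 27.
Skilled: the certificate nets 21 − 6 = 15; no certificate nets 27. Skilled would deviate.
Unskilled: the certificate nets 21 − 10 = 11; no certificate nets 27. Unskilled would deviate.
A type deviates, so pooling fails.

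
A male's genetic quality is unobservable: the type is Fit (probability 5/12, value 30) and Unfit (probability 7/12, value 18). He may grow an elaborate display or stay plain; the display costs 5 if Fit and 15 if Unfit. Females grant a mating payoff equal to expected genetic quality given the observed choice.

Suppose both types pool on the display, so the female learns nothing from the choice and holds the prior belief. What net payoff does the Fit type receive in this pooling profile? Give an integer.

18

Pooled mating payoff = 5/12·30 + 7/12·18 = 23.
Fit pays cost 5 for the display, so net payoff = 23 − 5 = 18.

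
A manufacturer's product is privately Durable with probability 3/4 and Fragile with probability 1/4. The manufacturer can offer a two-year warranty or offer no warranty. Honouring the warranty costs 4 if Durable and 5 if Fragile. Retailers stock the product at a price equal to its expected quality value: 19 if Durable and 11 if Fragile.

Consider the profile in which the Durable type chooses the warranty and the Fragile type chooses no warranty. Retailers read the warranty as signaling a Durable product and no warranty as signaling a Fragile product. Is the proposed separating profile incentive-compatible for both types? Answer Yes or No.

No

Under these beliefs, the warranty earns price 19 and no warranty earns price 11.
Durable: the warranty nets 19 − 4 = 15; no warranty nets 11. Durable prefers the warranty.
Fragile: the warranty nets 19 − 5 = 14; no warranty nets 11. Fragile would deviate to the warranty.
Fragile has a profitable deviation, so the profile is not an equilibrium.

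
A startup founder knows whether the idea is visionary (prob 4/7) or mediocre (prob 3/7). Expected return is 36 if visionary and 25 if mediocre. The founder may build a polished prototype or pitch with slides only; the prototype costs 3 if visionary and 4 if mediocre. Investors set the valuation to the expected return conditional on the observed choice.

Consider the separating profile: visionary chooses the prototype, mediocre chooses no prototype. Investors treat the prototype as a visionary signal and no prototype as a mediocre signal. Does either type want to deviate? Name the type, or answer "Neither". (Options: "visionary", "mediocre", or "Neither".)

mediocre

The prototype pays 36; no prototype pays 25.
visionary: assigned the prototype, nets 36 − 3 = 33; deviating to no prototype nets 25.
mediocre: assigned no prototype, nets 25; deviating to the prototype nets 36 − 4 = 32.
The mediocre type gains 7 by deviating.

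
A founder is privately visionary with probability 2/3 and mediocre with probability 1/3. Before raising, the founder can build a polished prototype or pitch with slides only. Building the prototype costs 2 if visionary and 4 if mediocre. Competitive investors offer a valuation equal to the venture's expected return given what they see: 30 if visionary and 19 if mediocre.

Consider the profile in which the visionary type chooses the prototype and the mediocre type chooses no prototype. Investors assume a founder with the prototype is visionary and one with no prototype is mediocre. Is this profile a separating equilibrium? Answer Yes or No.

No

Under these beliefs, the prototype earns valuation 30 and no prototype earns valuation 19.
visionary: the prototype nets 30 − 2 = 28; no prototype nets 19. visionary prefers the prototype.
mediocre: the prototype nets 30 − 4 = 26; no prototype nets 19. mediocre would deviate to the prototype.
mediocre has a profitable deviation, so the profile is not an equilibrium.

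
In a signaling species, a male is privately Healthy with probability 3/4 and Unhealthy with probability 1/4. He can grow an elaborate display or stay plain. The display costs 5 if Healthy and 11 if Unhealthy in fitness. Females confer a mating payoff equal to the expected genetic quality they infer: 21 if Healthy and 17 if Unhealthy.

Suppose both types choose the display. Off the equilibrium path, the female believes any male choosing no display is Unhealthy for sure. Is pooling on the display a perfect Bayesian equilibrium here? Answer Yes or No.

On path, the female holds the prior and pays 3/4·21 + 1/4·17 = 20. Off path (no display), believing Unhealthy, it pays 17.
Healthy: the display nets 20 − 5 = 15; no display nets 17. Healthy would deviate.
Unhealthy: the display nets 20 − 11 = 9; no display nets 17. Unhealthy would deviate.
A type deviates, so pooling fails.

No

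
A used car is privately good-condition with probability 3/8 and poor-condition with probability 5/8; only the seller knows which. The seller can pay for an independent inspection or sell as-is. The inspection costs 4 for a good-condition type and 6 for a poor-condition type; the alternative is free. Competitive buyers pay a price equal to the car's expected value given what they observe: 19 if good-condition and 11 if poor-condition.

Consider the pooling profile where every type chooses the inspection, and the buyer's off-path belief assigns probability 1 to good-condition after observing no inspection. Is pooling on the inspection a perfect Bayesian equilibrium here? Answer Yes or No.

On path, the buyer holds the prior and pays 3/8·19 + 5/8·11 = 14. Off path (no inspection), believing good-condition, it pays 19.
good-condition: the inspection nets 14 − 4 = 10; no inspection nets 19. good-condition would deviate.
poor-condition: the inspection nets 14 − 6 = 8; no inspection nets 19. poor-condition would deviate.
A type deviates, so pooling fails.

No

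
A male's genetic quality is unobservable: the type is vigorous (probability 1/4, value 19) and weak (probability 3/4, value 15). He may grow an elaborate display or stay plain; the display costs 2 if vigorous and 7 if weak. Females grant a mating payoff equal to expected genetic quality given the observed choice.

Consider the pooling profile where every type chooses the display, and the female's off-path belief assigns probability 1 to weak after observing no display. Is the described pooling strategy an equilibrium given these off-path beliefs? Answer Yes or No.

No

On path, the female holds the prior and pays 1/4·19 + 3/4·15 = 16. Off path (no display), believing weak, it pays 15.
vigorous: the display nets 16 − 2 = 14; no display nets 15. vigorous would deviate.
weak: the display nets 16 − 7 = 9; no display nets 15. weak would deviate.
A type deviates, so pooling fails.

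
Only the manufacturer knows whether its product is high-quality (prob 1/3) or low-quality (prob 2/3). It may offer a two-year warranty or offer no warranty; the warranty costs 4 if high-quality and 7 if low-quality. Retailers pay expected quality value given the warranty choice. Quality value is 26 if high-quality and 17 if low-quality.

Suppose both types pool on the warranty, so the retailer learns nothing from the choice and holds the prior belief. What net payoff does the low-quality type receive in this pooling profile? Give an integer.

13

Pooled price = 1/3·26 + 2/3·17 = 20.
low-quality pays cost 7 for the warranty, so net payoff = 20 − 7 = 13.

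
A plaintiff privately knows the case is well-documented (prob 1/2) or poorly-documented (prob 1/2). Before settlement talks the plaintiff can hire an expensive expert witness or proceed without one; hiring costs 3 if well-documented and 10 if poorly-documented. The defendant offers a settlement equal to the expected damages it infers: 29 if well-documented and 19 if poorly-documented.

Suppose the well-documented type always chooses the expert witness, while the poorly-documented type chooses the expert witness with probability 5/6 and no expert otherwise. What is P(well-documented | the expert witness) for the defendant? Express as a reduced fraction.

6/11

P(the expert witness) = (1/2)·1 + (1/2)·(5/6) = 11/12.
By Bayes' rule, P(well-documented | the expert witness) = (1/2) / (11/12) = 6/11.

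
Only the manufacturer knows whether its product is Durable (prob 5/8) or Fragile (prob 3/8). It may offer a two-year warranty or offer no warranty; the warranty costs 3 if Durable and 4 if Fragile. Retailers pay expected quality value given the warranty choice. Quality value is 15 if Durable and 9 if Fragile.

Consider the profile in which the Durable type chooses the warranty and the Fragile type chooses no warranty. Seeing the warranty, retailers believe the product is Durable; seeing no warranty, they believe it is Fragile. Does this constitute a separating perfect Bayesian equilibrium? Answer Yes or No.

No

Under these beliefs, the warranty earns price 15 and no warranty earns price 9.
Durable: the warranty nets 15 − 3 = 12; no warranty nets 9. Durable prefers the warranty.
Fragile: the warranty nets 15 − 4 = 11; no warranty nets 9. Fragile would deviate to the warranty.
Fragile has a profitable deviation, so the profile is not an equilibrium.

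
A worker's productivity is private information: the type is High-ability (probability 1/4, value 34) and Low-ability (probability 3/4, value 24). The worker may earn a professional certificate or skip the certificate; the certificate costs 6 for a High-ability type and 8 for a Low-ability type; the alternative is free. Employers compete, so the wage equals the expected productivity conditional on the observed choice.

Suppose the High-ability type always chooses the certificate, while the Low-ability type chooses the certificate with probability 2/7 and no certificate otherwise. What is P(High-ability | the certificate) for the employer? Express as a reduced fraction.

P(the certificate) = (1/4)·1 + (3/4)·(2/7) = 13/28.
By Bayes' rule, P(High-ability | the certificate) = (1/4) / (13/28) = 7/13.

7/13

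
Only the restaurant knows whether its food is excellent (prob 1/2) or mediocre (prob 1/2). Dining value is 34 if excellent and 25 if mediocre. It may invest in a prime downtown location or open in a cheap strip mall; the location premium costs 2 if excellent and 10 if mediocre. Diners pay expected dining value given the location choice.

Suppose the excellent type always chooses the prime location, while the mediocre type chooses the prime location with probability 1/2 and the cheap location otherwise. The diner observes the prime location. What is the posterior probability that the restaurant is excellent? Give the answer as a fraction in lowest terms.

2/3

P(the prime location) = (1/2)·1 + (1/2)·(1/2) = 3/4.
By Bayes' rule, P(excellent | the prime location) = (1/2) / (3/4) = 2/3.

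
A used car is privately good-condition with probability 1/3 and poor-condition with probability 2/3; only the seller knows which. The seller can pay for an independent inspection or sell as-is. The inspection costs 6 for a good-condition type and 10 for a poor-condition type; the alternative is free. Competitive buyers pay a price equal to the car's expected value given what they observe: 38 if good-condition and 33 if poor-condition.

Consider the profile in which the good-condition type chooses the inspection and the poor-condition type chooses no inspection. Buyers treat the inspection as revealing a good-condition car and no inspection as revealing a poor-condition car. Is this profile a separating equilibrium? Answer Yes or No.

Under these beliefs, the inspection earns price 38 and no inspection earns price 33.
good-condition: the inspection nets 38 − 6 = 32; no inspection nets 33. good-condition would deviate to no inspection.
poor-condition: the inspection nets 38 − 10 = 28; no inspection nets 33. poor-condition prefers no inspection.
good-condition has a profitable deviation, so the profile is not an equilibrium.

No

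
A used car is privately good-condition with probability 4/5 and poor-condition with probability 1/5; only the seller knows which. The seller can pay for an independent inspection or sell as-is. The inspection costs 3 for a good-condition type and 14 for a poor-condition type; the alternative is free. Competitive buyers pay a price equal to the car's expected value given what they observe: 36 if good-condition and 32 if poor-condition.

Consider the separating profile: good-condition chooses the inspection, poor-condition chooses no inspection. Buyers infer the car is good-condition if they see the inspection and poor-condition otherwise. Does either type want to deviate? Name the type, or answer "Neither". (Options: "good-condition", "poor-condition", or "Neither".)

Neither

The inspection pays 36; no inspection pays 32.
good-condition: assigned the inspection, nets 36 − 3 = 33; deviating to no inspection nets 32.
poor-condition: assigned no inspection, nets 32; deviating to the inspection nets 36 − 14 = 22.
Both types strictly prefer their assigned action; no profitable deviation.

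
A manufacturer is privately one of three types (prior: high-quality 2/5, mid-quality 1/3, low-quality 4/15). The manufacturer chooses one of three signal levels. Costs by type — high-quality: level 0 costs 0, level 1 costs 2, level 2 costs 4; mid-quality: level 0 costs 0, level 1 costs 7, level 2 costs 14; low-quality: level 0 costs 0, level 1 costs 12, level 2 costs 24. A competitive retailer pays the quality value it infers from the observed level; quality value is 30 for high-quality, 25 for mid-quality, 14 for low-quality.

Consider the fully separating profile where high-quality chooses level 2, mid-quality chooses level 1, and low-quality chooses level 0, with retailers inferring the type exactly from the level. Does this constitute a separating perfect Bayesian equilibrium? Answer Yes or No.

Yes

Separating prices: level 2 → 30, level 1 → 25, level 0 → 14.
high-quality (assigned level 2): level 0: 14 − 0 = 14; level 1: 25 − 2 = 23; level 2: 30 − 4 = 26. high-quality stays.
mid-quality (assigned level 1): level 0: 14 − 0 = 14; level 1: 25 − 7 = 18; level 2: 30 − 14 = 16. mid-quality stays.
low-quality (assigned level 0): level 0: 14 − 0 = 14; level 1: 25 − 12 = 13; level 2: 30 − 24 = 6. low-quality stays.
Every type prefers its assigned level; separation holds.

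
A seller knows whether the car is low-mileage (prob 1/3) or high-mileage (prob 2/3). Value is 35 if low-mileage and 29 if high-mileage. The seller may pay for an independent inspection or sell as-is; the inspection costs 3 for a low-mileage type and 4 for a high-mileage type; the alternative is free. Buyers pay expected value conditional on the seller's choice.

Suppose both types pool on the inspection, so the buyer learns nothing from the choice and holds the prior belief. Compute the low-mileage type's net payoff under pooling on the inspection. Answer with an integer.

28

Pooled price = 1/3·35 + 2/3·29 = 31.
low-mileage pays cost 3 for the inspection, so net payoff = 31 − 3 = 28.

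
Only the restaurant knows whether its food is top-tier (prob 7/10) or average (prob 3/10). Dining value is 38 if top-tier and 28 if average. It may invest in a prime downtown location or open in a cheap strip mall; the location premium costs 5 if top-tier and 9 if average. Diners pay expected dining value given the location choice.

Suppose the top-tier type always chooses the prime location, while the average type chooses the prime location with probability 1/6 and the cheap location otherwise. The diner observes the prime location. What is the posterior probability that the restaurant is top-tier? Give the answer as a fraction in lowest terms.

14/15

P(the prime location) = (7/10)·1 + (3/10)·(1/6) = 3/4.
By Bayes' rule, P(top-tier | the prime location) = (7/10) / (3/4) = 14/15.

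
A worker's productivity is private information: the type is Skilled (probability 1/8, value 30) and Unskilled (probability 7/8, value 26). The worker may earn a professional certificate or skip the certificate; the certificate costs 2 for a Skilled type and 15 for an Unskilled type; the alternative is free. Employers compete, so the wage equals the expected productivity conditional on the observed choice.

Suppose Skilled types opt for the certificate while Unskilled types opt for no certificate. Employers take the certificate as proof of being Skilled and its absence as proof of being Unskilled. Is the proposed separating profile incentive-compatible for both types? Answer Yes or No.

Under these beliefs, the certificate earns wage 30 and no certificate earns wage 26.
Skilled: the certificate nets 30 − 2 = 28; no certificate nets 26. Skilled prefers the certificate.
Unskilled: the certificate nets 30 − 15 = 15; no certificate nets 26. Unskilled prefers no certificate.
Neither type deviates, so the separating profile is an equilibrium.

Yes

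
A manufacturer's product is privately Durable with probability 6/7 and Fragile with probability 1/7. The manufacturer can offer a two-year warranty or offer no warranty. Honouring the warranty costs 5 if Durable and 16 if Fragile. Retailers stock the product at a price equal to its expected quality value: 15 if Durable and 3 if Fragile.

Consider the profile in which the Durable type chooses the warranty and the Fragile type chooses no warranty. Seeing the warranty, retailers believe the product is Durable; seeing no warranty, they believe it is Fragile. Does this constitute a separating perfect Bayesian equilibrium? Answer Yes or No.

Under these beliefs, the warranty earns price 15 and no warranty earns price 3.
Durable: the warranty nets 15 − 5 = 10; no warranty nets 3. Durable prefers the warranty.
Fragile: the warranty nets 15 − 16 = -1; no warranty nets 3. Fragile prefers no warranty.
Neither type deviates, so the separating profile is an equilibrium.

Yes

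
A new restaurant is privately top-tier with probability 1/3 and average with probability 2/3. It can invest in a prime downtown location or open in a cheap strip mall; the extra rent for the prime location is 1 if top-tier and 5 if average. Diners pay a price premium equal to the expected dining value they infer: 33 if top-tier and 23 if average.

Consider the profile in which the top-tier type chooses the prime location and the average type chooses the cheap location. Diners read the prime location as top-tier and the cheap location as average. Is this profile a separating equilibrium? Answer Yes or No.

Under these beliefs, the prime location earns price premium 33 and the cheap location earns price premium 23.
top-tier: the prime location nets 33 − 1 = 32; the cheap location nets 23. top-tier prefers the prime location.
average: the prime location nets 33 − 5 = 28; the cheap location nets 23. average would deviate to the prime location.
average has a profitable deviation, so the profile is not an equilibrium.

No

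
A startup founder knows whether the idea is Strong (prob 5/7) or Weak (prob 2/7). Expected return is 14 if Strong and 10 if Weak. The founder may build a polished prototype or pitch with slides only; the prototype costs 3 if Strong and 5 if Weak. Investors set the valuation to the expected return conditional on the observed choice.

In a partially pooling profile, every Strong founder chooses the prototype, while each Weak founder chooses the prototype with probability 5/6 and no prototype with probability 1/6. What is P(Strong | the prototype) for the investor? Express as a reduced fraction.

P(the prototype) = (5/7)·1 + (2/7)·(5/6) = 20/21.
By Bayes' rule, P(Strong | the prototype) = (5/7) / (20/21) = 3/4.

3/4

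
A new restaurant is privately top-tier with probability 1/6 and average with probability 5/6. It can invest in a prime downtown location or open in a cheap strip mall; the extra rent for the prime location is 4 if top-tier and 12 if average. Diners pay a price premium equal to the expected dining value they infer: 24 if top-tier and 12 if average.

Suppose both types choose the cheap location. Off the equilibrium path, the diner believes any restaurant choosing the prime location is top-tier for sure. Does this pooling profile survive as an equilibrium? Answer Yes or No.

On path, the diner holds the prior and pays 1/6·24 + 5/6·12 = 14. Off path (the prime location), believing top-tier, it pays 24.
top-tier: the cheap location nets 14; the prime location nets 24 − 4 = 20. top-tier would deviate.
average: the cheap location nets 14; the prime location nets 24 − 12 = 12. average stays.
A type deviates, so pooling fails.

No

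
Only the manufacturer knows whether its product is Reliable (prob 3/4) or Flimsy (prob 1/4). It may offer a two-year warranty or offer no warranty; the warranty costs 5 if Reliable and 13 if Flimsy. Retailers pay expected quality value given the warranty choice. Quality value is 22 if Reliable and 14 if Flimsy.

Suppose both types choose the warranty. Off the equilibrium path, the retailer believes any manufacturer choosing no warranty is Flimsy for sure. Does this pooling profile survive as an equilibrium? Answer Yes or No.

On path, the retailer holds the prior and pays 3/4·22 + 1/4·14 = 20. Off path (no warranty), believing Flimsy, it pays 14.
Reliable: the warranty nets 20 − 5 = 15; no warranty nets 14. Reliable stays.
Flimsy: the warranty nets 20 − 13 = 7; no warranty nets 14. Flimsy would deviate.
A type deviates, so pooling fails.

No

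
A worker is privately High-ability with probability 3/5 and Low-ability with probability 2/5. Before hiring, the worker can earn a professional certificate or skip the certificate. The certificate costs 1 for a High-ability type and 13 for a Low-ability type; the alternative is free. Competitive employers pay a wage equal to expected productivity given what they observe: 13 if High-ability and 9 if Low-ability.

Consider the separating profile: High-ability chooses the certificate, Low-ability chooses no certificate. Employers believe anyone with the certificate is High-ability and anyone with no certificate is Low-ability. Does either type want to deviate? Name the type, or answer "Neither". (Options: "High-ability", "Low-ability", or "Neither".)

The certificate pays 13; no certificate pays 9.
High-ability: assigned the certificate, nets 13 − 1 = 12; deviating to no certificate nets 9.
Low-ability: assigned no certificate, nets 9; deviating to the certificate nets 13 − 13 = 0.
Both types strictly prefer their assigned action; no profitable deviation.

Neither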